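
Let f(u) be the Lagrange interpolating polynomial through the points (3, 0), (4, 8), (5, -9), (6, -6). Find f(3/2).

-2517/16

Evaluate each Lagrange basis at u = 3/2:
L_0(3/2) = (-5/2)·(-7/2)·(-9/2)/[(-1)·(-2)·(-3)] = 105/16
L_1(3/2) = (-3/2)·(-7/2)·(-9/2)/[(1)·(-1)·(-2)] = -189/16
L_2(3/2) = (-3/2)·(-5/2)·(-9/2)/[(2)·(1)·(-1)] = 135/16
L_3(3/2) = (-3/2)·(-5/2)·(-7/2)/[(3)·(2)·(1)] = -35/16
Sum: 0 + 8·(-189/16) + (-9)·(135/16) + (-6)·(-35/16) = -2517/16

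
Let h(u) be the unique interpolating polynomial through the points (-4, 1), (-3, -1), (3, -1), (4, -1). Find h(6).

Evaluate each Lagrange basis at u = 6:
L_0(6) = (9)·(3)·(2)/[(-1)·(-7)·(-8)] = -27/28
L_1(6) = (10)·(3)·(2)/[(1)·(-6)·(-7)] = 10/7
L_2(6) = (10)·(9)·(2)/[(7)·(6)·(-1)] = -30/7
L_3(6) = (10)·(9)·(3)/[(8)·(7)·(1)] = 135/28
Sum: 1·(-27/28) + (-1)·(10/7) + (-1)·(-30/7) + (-1)·(135/28) = -41/14

-41/14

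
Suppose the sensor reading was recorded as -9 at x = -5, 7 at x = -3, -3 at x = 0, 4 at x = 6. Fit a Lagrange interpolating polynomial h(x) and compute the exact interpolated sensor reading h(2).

-162/11

Evaluate each Lagrange basis at x = 2:
L_0(2) = (5)·(2)·(-4)/[(-2)·(-5)·(-11)] = 4/11
L_1(2) = (7)·(2)·(-4)/[(2)·(-3)·(-9)] = -28/27
L_2(2) = (7)·(5)·(-4)/[(5)·(3)·(-6)] = 14/9
L_3(2) = (7)·(5)·(2)/[(11)·(9)·(6)] = 35/297
Sum: (-9)·(4/11) + 7·(-28/27) + (-3)·(14/9) + 4·(35/297) = -162/11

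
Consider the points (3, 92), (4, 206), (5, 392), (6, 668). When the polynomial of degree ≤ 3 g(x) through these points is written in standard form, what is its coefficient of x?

3

Build the Lagrange basis polynomials:
L_0(x) = (x - 4)(x - 5)(x - 6) / [-6] = -(1/6)x^3 + (5/2)x^2 - (37/3)x + 20
L_1(x) = (x - 3)(x - 5)(x - 6) / [2] = (1/2)x^3 - 7x^2 + (63/2)x - 45
L_2(x) = (x - 3)(x - 4)(x - 6) / [-2] = -(1/2)x^3 + (13/2)x^2 - 27x + 36
L_3(x) = (x - 3)(x - 4)(x - 5) / [6] = (1/6)x^3 - 2x^2 + (47/6)x - 10
g(x) = 92·L_0 + 206·L_1 + 392·L_2 + 668·L_3
Only the coefficient of x is needed; take it from each L_i and combine:
92·(-37/3) + 206·(63/2) + 392·(-27) + 668·(47/6) = 3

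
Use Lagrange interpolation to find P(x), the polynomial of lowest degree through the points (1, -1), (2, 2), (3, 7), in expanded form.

Build the Lagrange basis polynomials:
L_0(x) = (x - 2)(x - 3) / [2] = (1/2)x^2 - (5/2)x + 3
L_1(x) = (x - 1)(x - 3) / [-1] = -x^2 + 4x - 3
L_2(x) = (x - 1)(x - 2) / [2] = (1/2)x^2 - (3/2)x + 1
P(x) = (-1)·L_0 + 2·L_1 + 7·L_2
  (-1)·L_0(x) = -(1/2)x^2 + (5/2)x - 3
  2·L_1(x) = -2x^2 + 8x - 6
  7·L_2(x) = (7/2)x^2 - (21/2)x + 7
Adding term by term: x^2 - 2

P(x) = x^2 - 2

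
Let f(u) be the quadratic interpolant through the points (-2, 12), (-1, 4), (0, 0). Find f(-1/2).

3/2

Using Newton's divided-difference form:
f[-2,-1] = (4 - 12) / (-1 - (-2)) = -8
f[-1,0] = (0 - 4) / (0 - (-1)) = -4
f[-2,-1,0] = (-4 - (-8)) / (0 - (-2)) = 2
f(-1/2) = 12 + (-8)·(3/2) + 2·(3/2)·(1/2) = 3/2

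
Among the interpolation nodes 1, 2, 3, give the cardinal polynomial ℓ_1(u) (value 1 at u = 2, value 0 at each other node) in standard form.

ℓ_1(u) = (u - 1)(u - 3) / [(1)·(-1)]
       = (u^2 - 4u + 3) / (-1)

ℓ_1(u) = -u^2 + 4u - 3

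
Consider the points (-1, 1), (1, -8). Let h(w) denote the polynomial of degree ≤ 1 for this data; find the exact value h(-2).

Evaluate each Lagrange basis at w = -2:
L_0(-2) = (-3)/[(-2)] = 3/2
L_1(-2) = (-1)/[(2)] = -1/2
Sum: 1·(3/2) + (-8)·(-1/2) = 11/2

11/2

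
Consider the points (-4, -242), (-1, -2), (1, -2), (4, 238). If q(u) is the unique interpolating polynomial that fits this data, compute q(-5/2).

Evaluate each Lagrange basis at u = -5/2:
L_0(-5/2) = (-3/2)·(-7/2)·(-13/2)/[(-3)·(-5)·(-8)] = 91/320
L_1(-5/2) = (3/2)·(-7/2)·(-13/2)/[(3)·(-2)·(-5)] = 91/80
L_2(-5/2) = (3/2)·(-3/2)·(-13/2)/[(5)·(2)·(-3)] = -39/80
L_3(-5/2) = (3/2)·(-3/2)·(-7/2)/[(8)·(5)·(3)] = 21/320
Sum: (-242)·(91/320) + (-2)·(91/80) + (-2)·(-39/80) + 238·(21/320) = -109/2

-109/2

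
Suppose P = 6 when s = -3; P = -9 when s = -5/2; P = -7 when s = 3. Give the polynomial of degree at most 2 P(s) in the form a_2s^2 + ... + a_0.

L_0(s) = (s + 5/2)(s - 3) / [3] = (1/3)s^2 - (1/6)s - 5/2
L_1(s) = (s + 3)(s - 3) / [-11/4] = -(4/11)s^2 + 36/11
L_2(s) = (s + 3)(s + 5/2) / [33] = (1/33)s^2 + (1/6)s + 5/22
P(s) = 6·L_0 + (-9)·L_1 + (-7)·L_2
  6·L_0(s) = 2s^2 - s - 15
  (-9)·L_1(s) = (36/11)s^2 - 324/11
  (-7)·L_2(s) = -(7/33)s^2 - (7/6)s - 35/22
Adding term by term: (167/33)s^2 - (13/6)s - 1013/22

P(s) = (167/33)s^2 - (13/6)s - 1013/22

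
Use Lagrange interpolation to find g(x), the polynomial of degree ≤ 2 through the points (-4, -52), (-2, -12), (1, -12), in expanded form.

g(x) = -4x^2 - 4x - 4

L_0(x) = (x + 2)(x - 1) / [10] = (1/10)x^2 + (1/10)x - 1/5
L_1(x) = (x + 4)(x - 1) / [-6] = -(1/6)x^2 - (1/2)x + 2/3
L_2(x) = (x + 4)(x + 2) / [15] = (1/15)x^2 + (2/5)x + 8/15
g(x) = (-52)·L_0 + (-12)·L_1 + (-12)·L_2
  (-52)·L_0(x) = -(26/5)x^2 - (26/5)x + 52/5
  (-12)·L_1(x) = 2x^2 + 6x - 8
  (-12)·L_2(x) = -(4/5)x^2 - (24/5)x - 32/5
Adding term by term: -4x^2 - 4x - 4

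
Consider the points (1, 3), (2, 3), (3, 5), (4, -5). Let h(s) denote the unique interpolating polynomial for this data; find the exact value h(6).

-117

L_0(6) = (4)·(3)·(2)/[(-1)·(-2)·(-3)] = -4
L_1(6) = (5)·(3)·(2)/[(1)·(-1)·(-2)] = 15
L_2(6) = (5)·(4)·(2)/[(2)·(1)·(-1)] = -20
L_3(6) = (5)·(4)·(3)/[(3)·(2)·(1)] = 10
Sum: 3·(-4) + 3·(15) + 5·(-20) + (-5)·(10) = -117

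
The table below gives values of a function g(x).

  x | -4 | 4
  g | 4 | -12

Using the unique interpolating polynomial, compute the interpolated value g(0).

Evaluate each Lagrange basis at x = 0:
L_0(0) = (-4)/[(-8)] = 1/2
L_1(0) = (4)/[(8)] = 1/2
Sum: 4·(1/2) + (-12)·(1/2) = -4

-4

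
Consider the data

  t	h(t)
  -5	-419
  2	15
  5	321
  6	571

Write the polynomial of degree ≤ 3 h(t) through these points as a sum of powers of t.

h(t) = 3t^3 - 2t^2 - t + 1

Build the Lagrange basis polynomials:
L_0(t) = (t - 2)(t - 5)(t - 6) / [-770] = -(1/770)t^3 + (13/770)t^2 - (26/385)t + 6/77
L_1(t) = (t + 5)(t - 5)(t - 6) / [84] = (1/84)t^3 - (1/14)t^2 - (25/84)t + 25/14
L_2(t) = (t + 5)(t - 2)(t - 6) / [-30] = -(1/30)t^3 + (1/10)t^2 + (14/15)t - 2
L_3(t) = (t + 5)(t - 2)(t - 5) / [44] = (1/44)t^3 - (1/22)t^2 - (25/44)t + 25/22
h(t) = (-419)·L_0 + 15·L_1 + 321·L_2 + 571·L_3
  (-419)·L_0(t) = (419/770)t^3 - (5447/770)t^2 + (10894/385)t - 2514/77
  15·L_1(t) = (5/28)t^3 - (15/14)t^2 - (125/28)t + 375/14
  321·L_2(t) = -(107/10)t^3 + (321/10)t^2 + (1498/5)t - 642
  571·L_3(t) = (571/44)t^3 - (571/22)t^2 - (14275/44)t + 14275/22
Adding term by term: 3t^3 - 2t^2 - t + 1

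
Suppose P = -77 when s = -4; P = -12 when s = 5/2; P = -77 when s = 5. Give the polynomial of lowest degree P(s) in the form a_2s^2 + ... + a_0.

Build the Lagrange basis polynomials:
L_0(s) = (s - 5/2)(s - 5) / [117/2] = (2/117)s^2 - (5/39)s + 25/117
L_1(s) = (s + 4)(s - 5) / [-65/4] = -(4/65)s^2 + (4/65)s + 16/13
L_2(s) = (s + 4)(s - 5/2) / [45/2] = (2/45)s^2 + (1/15)s - 4/9
P(s) = (-77)·L_0 + (-12)·L_1 + (-77)·L_2
  (-77)·L_0(s) = -(154/117)s^2 + (385/39)s - 1925/117
  (-12)·L_1(s) = (48/65)s^2 - (48/65)s - 192/13
  (-77)·L_2(s) = -(154/45)s^2 - (77/15)s + 308/9
Adding term by term: -4s^2 + 4s + 3

P(s) = -4s^2 + 4s + 3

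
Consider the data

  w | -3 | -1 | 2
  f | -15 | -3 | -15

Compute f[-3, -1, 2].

f[-3,-1] = (-3 - (-15)) / (-1 - (-3)) = 6
f[-1,2] = (-15 - (-3)) / (2 - (-1)) = -4
f[-3,-1,2] = (-4 - 6) / (2 - (-3)) = -2

-2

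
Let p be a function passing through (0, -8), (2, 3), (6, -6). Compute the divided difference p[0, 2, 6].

-31/24

p[0,2] = (3 - (-8)) / (2 - 0) = 11/2
p[2,6] = (-6 - 3) / (6 - 2) = -9/4
p[0,2,6] = (-9/4 - 11/2) / (6 - 0) = -31/24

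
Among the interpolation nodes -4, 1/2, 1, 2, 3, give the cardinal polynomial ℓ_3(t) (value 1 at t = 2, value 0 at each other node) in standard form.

ℓ_3(t) = (t + 4)(t - 1/2)(t - 1)(t - 3) / [(6)·(3/2)·(1)·(-1)]
       = (t^4 - (1/2)t^3 - 13t^2 + (37/2)t - 6) / (-9)

ℓ_3(t) = -(1/9)t^4 + (1/18)t^3 + (13/9)t^2 - (37/18)t + 2/3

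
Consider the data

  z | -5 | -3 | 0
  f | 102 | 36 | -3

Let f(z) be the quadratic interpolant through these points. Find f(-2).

15

L_0(-2) = (1)·(-2)/[(-2)·(-5)] = -1/5
L_1(-2) = (3)·(-2)/[(2)·(-3)] = 1
L_2(-2) = (3)·(1)/[(5)·(3)] = 1/5
Sum: 102·(-1/5) + 36·(1) + (-3)·(1/5) = 15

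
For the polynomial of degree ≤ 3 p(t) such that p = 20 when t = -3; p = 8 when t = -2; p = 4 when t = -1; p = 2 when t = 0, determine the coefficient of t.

Build the Lagrange basis polynomials:
L_0(t) = (t + 2)(t + 1)t / [-6] = -(1/6)t^3 - (1/2)t^2 - (1/3)t
L_1(t) = (t + 3)(t + 1)t / [2] = (1/2)t^3 + 2t^2 + (3/2)t
L_2(t) = (t + 3)(t + 2)t / [-2] = -(1/2)t^3 - (5/2)t^2 - 3t
L_3(t) = (t + 3)(t + 2)(t + 1) / [6] = (1/6)t^3 + t^2 + (11/6)t + 1
p(t) = 20·L_0 + 8·L_1 + 4·L_2 + 2·L_3
Only the coefficient of t is needed; take it from each L_i and combine:
20·(-1/3) + 8·(3/2) + 4·(-3) + 2·(11/6) = -3

-3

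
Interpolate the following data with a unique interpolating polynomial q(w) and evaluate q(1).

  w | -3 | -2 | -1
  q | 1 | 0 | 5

33

Using Newton's divided-difference form:
q[-3,-2] = (0 - 1) / (-2 - (-3)) = -1
q[-2,-1] = (5 - 0) / (-1 - (-2)) = 5
q[-3,-2,-1] = (5 - (-1)) / (-1 - (-3)) = 3
q(1) = 1 + (-1)·(4) + 3·(4)·(3) = 33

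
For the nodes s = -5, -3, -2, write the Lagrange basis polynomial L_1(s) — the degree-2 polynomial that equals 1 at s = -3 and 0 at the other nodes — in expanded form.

L_1(s) = -(1/2)s^2 - (7/2)s - 5

L_1(s) = (s + 5)(s + 2) / [(2)·(-1)]
       = (s^2 + 7s + 10) / (-2)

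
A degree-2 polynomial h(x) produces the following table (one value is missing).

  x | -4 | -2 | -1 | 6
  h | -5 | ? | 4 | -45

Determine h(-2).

3

The 3 known values determine h uniquely (degree ≤ 2).
L_0(-2) = (-1)·(-8)/[(-3)·(-10)] = 4/15
L_1(-2) = (2)·(-8)/[(3)·(-7)] = 16/21
L_2(-2) = (2)·(-1)/[(10)·(7)] = -1/35
Sum: (-5)·(4/15) + 4·(16/21) + (-45)·(-1/35) = 3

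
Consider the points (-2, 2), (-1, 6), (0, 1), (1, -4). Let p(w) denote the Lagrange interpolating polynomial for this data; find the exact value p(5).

156

L_0(5) = (6)·(5)·(4)/[(-1)·(-2)·(-3)] = -20
L_1(5) = (7)·(5)·(4)/[(1)·(-1)·(-2)] = 70
L_2(5) = (7)·(6)·(4)/[(2)·(1)·(-1)] = -84
L_3(5) = (7)·(6)·(5)/[(3)·(2)·(1)] = 35
Sum: 2·(-20) + 6·(70) + 1·(-84) + (-4)·(35) = 156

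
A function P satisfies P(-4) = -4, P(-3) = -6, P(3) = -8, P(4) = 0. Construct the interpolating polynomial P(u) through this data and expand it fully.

P(u) = (5/42)u^3 + (5/7)u^2 - (59/42)u - 94/7

Newton's divided differences:
P[-4,-3] = (-6 - (-4)) / (-3 - (-4)) = -2
P[-3,3] = (-8 - (-6)) / (3 - (-3)) = -1/3
P[3,4] = (0 - (-8)) / (4 - 3) = 8
P[-4,-3,3] = (-1/3 - (-2)) / (3 - (-4)) = 5/21
P[-3,3,4] = (8 - (-1/3)) / (4 - (-3)) = 25/21
P[-4,-3,3,4] = (25/21 - 5/21) / (4 - (-4)) = 5/42
P(u) = -4 + (-2)·(u + 4) + (5/21)·(u + 4)(u + 3) + (5/42)·(u + 4)(u + 3)(u - 3)
Expanding: P(u) = (5/42)u^3 + (5/7)u^2 - (59/42)u - 94/7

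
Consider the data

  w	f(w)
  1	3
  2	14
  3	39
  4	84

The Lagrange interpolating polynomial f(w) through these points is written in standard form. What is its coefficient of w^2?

Build the Lagrange basis polynomials:
L_0(w) = (w - 2)(w - 3)(w - 4) / [-6] = -(1/6)w^3 + (3/2)w^2 - (13/3)w + 4
L_1(w) = (w - 1)(w - 3)(w - 4) / [2] = (1/2)w^3 - 4w^2 + (19/2)w - 6
L_2(w) = (w - 1)(w - 2)(w - 4) / [-2] = -(1/2)w^3 + (7/2)w^2 - 7w + 4
L_3(w) = (w - 1)(w - 2)(w - 3) / [6] = (1/6)w^3 - w^2 + (11/6)w - 1
f(w) = 3·L_0 + 14·L_1 + 39·L_2 + 84·L_3
Only the coefficient of w^2 is needed; take it from each L_i and combine:
3·(3/2) + 14·(-4) + 39·(7/2) + 84·(-1) = 1

1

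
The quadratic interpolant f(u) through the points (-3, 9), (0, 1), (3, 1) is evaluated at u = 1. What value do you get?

Using Newton's divided-difference form:
f[-3,0] = (1 - 9) / (0 - (-3)) = -8/3
f[0,3] = (1 - 1) / (3 - 0) = 0
f[-3,0,3] = (0 - (-8/3)) / (3 - (-3)) = 4/9
f(1) = 9 + (-8/3)·(4) + (4/9)·(4)·(1) = 1/9

1/9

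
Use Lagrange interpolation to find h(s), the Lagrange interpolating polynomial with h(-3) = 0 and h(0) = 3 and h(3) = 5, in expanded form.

L_0(s) = s(s - 3) / [18] = (1/18)s^2 - (1/6)s
L_1(s) = (s + 3)(s - 3) / [-9] = -(1/9)s^2 + 1
L_2(s) = (s + 3)s / [18] = (1/18)s^2 + (1/6)s
h(s) = 0·L_0 + 3·L_1 + 5·L_2
  0·L_0(s) = 0
  3·L_1(s) = -(1/3)s^2 + 3
  5·L_2(s) = (5/18)s^2 + (5/6)s
Adding term by term: -(1/18)s^2 + (5/6)s + 3

h(s) = -(1/18)s^2 + (5/6)s + 3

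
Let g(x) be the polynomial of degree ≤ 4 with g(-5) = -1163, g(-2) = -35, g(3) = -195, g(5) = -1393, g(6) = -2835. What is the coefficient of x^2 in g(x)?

-1

Build the Lagrange basis polynomials:
L_0(x) = (x + 2)(x - 3)(x - 5)(x - 6) / [2640] = (1/2640)x^4 - (1/220)x^3 + (7/528)x^2 + (3/220)x - 3/44
L_1(x) = (x + 5)(x - 3)(x - 5)(x - 6) / [-840] = -(1/840)x^4 + (3/280)x^3 + (1/120)x^2 - (15/56)x + 15/28
L_2(x) = (x + 5)(x + 2)(x - 5)(x - 6) / [240] = (1/240)x^4 - (1/60)x^3 - (37/240)x^2 + (5/12)x + 5/4
L_3(x) = (x + 5)(x + 2)(x - 3)(x - 6) / [-140] = -(1/140)x^4 + (1/70)x^3 + (1/4)x^2 - (9/35)x - 9/7
L_4(x) = (x + 5)(x + 2)(x - 3)(x - 5) / [264] = (1/264)x^4 - (1/264)x^3 - (31/264)x^2 + (25/264)x + 25/44
g(x) = (-1163)·L_0 + (-35)·L_1 + (-195)·L_2 + (-1393)·L_3 + (-2835)·L_4
Only the coefficient of x^2 is needed; take it from each L_i and combine:
(-1163)·(7/528) + (-35)·(1/120) + (-195)·(-37/240) + (-1393)·(1/4) + (-2835)·(-31/264) = -1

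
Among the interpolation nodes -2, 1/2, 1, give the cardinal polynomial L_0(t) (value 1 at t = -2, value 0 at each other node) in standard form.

L_0(t) = (t - 1/2)(t - 1) / [(-5/2)·(-3)]
       = (t^2 - (3/2)t + 1/2) / (15/2)

L_0(t) = (2/15)t^2 - (1/5)t + 1/15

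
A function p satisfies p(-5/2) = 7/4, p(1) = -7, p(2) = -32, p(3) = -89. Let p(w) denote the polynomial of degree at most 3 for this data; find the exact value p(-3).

13

Evaluate each Lagrange basis at w = -3:
L_0(-3) = (-4)·(-5)·(-6)/[(-7/2)·(-9/2)·(-11/2)] = 320/231
L_1(-3) = (-1/2)·(-5)·(-6)/[(7/2)·(-1)·(-2)] = -15/7
L_2(-3) = (-1/2)·(-4)·(-6)/[(9/2)·(1)·(-1)] = 8/3
L_3(-3) = (-1/2)·(-4)·(-5)/[(11/2)·(2)·(1)] = -10/11
Sum: 7/4·(320/231) + (-7)·(-15/7) + (-32)·(8/3) + (-89)·(-10/11) = 13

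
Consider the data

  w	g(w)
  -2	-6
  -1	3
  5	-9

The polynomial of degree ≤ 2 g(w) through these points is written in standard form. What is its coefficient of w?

Build the Lagrange basis polynomials:
L_0(w) = (w + 1)(w - 5) / [7] = (1/7)w^2 - (4/7)w - 5/7
L_1(w) = (w + 2)(w - 5) / [-6] = -(1/6)w^2 + (1/2)w + 5/3
L_2(w) = (w + 2)(w + 1) / [42] = (1/42)w^2 + (1/14)w + 1/21
g(w) = (-6)·L_0 + 3·L_1 + (-9)·L_2
Only the coefficient of w is needed; take it from each L_i and combine:
(-6)·(-4/7) + 3·(1/2) + (-9)·(1/14) = 30/7

30/7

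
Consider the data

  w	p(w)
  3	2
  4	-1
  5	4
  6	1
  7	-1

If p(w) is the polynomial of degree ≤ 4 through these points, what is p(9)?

159

Evaluate each Lagrange basis at w = 9:
L_0(9) = (5)·(4)·(3)·(2)/[(-1)·(-2)·(-3)·(-4)] = 5
L_1(9) = (6)·(4)·(3)·(2)/[(1)·(-1)·(-2)·(-3)] = -24
L_2(9) = (6)·(5)·(3)·(2)/[(2)·(1)·(-1)·(-2)] = 45
L_3(9) = (6)·(5)·(4)·(2)/[(3)·(2)·(1)·(-1)] = -40
L_4(9) = (6)·(5)·(4)·(3)/[(4)·(3)·(2)·(1)] = 15
Sum: 2·(5) + (-1)·(-24) + 4·(45) + 1·(-40) + (-1)·(15) = 159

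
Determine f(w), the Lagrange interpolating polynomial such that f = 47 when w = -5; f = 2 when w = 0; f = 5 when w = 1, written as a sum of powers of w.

Build the Lagrange basis polynomials:
L_0(w) = w(w - 1) / [30] = (1/30)w^2 - (1/30)w
L_1(w) = (w + 5)(w - 1) / [-5] = -(1/5)w^2 - (4/5)w + 1
L_2(w) = (w + 5)w / [6] = (1/6)w^2 + (5/6)w
f(w) = 47·L_0 + 2·L_1 + 5·L_2
  47·L_0(w) = (47/30)w^2 - (47/30)w
  2·L_1(w) = -(2/5)w^2 - (8/5)w + 2
  5·L_2(w) = (5/6)w^2 + (25/6)w
Adding term by term: 2w^2 + w + 2

f(w) = 2w^2 + w + 2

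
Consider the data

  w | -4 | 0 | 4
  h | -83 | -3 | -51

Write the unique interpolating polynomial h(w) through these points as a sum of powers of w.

h(w) = -4w^2 + 4w - 3

L_0(w) = w(w - 4) / [32] = (1/32)w^2 - (1/8)w
L_1(w) = (w + 4)(w - 4) / [-16] = -(1/16)w^2 + 1
L_2(w) = (w + 4)w / [32] = (1/32)w^2 + (1/8)w
h(w) = (-83)·L_0 + (-3)·L_1 + (-51)·L_2
  (-83)·L_0(w) = -(83/32)w^2 + (83/8)w
  (-3)·L_1(w) = (3/16)w^2 - 3
  (-51)·L_2(w) = -(51/32)w^2 - (51/8)w
Adding term by term: -4w^2 + 4w - 3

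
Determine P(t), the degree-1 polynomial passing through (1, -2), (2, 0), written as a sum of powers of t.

P(t) = 2t - 4

L_0(t) = (t - 2) / [-1] = -t + 2
L_1(t) = (t - 1) / [1] = t - 1
P(t) = (-2)·L_0 + 0·L_1
  (-2)·L_0(t) = 2t - 4
  0·L_1(t) = 0
Adding term by term: 2t - 4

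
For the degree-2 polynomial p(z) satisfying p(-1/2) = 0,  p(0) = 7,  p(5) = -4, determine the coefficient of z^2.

-162/55

The leading coefficient equals the top divided difference p[-1/2,0,5].
p[-1/2,0] = (7 - 0) / (0 - (-1/2)) = 14
p[0,5] = (-4 - 7) / (5 - 0) = -11/5
p[-1/2,0,5] = (-11/5 - 14) / (5 - (-1/2)) = -162/55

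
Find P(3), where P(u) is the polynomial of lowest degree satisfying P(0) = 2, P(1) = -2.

Evaluate each Lagrange basis at u = 3:
L_0(3) = (2)/[(-1)] = -2
L_1(3) = (3)/[(1)] = 3
Sum: 2·(-2) + (-2)·(3) = -10

-10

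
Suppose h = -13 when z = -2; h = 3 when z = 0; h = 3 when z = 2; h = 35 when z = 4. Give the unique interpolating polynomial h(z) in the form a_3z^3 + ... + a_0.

L_0(z) = z(z - 2)(z - 4) / [-48] = -(1/48)z^3 + (1/8)z^2 - (1/6)z
L_1(z) = (z + 2)(z - 2)(z - 4) / [16] = (1/16)z^3 - (1/4)z^2 - (1/4)z + 1
L_2(z) = (z + 2)z(z - 4) / [-16] = -(1/16)z^3 + (1/8)z^2 + (1/2)z
L_3(z) = (z + 2)z(z - 2) / [48] = (1/48)z^3 - (1/12)z
h(z) = (-13)·L_0 + 3·L_1 + 3·L_2 + 35·L_3
  (-13)·L_0(z) = (13/48)z^3 - (13/8)z^2 + (13/6)z
  3·L_1(z) = (3/16)z^3 - (3/4)z^2 - (3/4)z + 3
  3·L_2(z) = -(3/16)z^3 + (3/8)z^2 + (3/2)z
  35·L_3(z) = (35/48)z^3 - (35/12)z
Adding term by term: z^3 - 2z^2 + 3

h(z) = z^3 - 2z^2 + 3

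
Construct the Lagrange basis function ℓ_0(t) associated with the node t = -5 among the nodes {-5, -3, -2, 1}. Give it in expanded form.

ℓ_0(t) = (t + 3)(t + 2)(t - 1) / [(-2)·(-3)·(-6)]
       = (t^3 + 4t^2 + t - 6) / (-36)

ℓ_0(t) = -(1/36)t^3 - (1/9)t^2 - (1/36)t + 1/6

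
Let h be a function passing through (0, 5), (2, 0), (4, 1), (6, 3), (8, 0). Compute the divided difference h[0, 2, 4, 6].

h[0,2] = (0 - 5) / (2 - 0) = -5/2
h[2,4] = (1 - 0) / (4 - 2) = 1/2
h[4,6] = (3 - 1) / (6 - 4) = 1
h[0,2,4] = (1/2 - (-5/2)) / (4 - 0) = 3/4
h[2,4,6] = (1 - 1/2) / (6 - 2) = 1/8
h[0,2,4,6] = (1/8 - 3/4) / (6 - 0) = -5/48

-5/48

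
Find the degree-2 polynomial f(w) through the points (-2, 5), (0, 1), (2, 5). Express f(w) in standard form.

Newton's divided differences:
f[-2,0] = (1 - 5) / (0 - (-2)) = -2
f[0,2] = (5 - 1) / (2 - 0) = 2
f[-2,0,2] = (2 - (-2)) / (2 - (-2)) = 1
f(w) = 5 + (-2)·(w + 2) + 1·(w + 2)w
Expanding: f(w) = w^2 + 1

f(w) = w^2 + 1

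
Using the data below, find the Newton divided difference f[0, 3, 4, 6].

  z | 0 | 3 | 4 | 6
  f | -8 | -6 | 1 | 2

-5/8

f[0,3] = (-6 - (-8)) / (3 - 0) = 2/3
f[3,4] = (1 - (-6)) / (4 - 3) = 7
f[4,6] = (2 - 1) / (6 - 4) = 1/2
f[0,3,4] = (7 - 2/3) / (4 - 0) = 19/12
f[3,4,6] = (1/2 - 7) / (6 - 3) = -13/6
f[0,3,4,6] = (-13/6 - 19/12) / (6 - 0) = -5/8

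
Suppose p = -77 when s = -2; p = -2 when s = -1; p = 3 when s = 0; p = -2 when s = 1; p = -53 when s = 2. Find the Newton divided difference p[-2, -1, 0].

-35

p[-2,-1] = (-2 - (-77)) / (-1 - (-2)) = 75
p[-1,0] = (3 - (-2)) / (0 - (-1)) = 5
p[-2,-1,0] = (5 - 75) / (0 - (-2)) = -35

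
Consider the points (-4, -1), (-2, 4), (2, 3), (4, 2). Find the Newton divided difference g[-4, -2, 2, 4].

g[-4,-2] = (4 - (-1)) / (-2 - (-4)) = 5/2
g[-2,2] = (3 - 4) / (2 - (-2)) = -1/4
g[2,4] = (2 - 3) / (4 - 2) = -1/2
g[-4,-2,2] = (-1/4 - 5/2) / (2 - (-4)) = -11/24
g[-2,2,4] = (-1/2 - (-1/4)) / (4 - (-2)) = -1/24
g[-4,-2,2,4] = (-1/24 - (-11/24)) / (4 - (-4)) = 5/96

5/96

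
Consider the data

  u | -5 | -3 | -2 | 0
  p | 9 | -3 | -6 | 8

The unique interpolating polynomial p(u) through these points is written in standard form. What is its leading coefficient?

The leading coefficient equals the top divided difference p[-5,-3,-2,0].
p[-5,-3] = (-3 - 9) / (-3 - (-5)) = -6
p[-3,-2] = (-6 - (-3)) / (-2 - (-3)) = -3
p[-2,0] = (8 - (-6)) / (0 - (-2)) = 7
p[-5,-3,-2] = (-3 - (-6)) / (-2 - (-5)) = 1
p[-3,-2,0] = (7 - (-3)) / (0 - (-3)) = 10/3
p[-5,-3,-2,0] = (10/3 - 1) / (0 - (-5)) = 7/15

7/15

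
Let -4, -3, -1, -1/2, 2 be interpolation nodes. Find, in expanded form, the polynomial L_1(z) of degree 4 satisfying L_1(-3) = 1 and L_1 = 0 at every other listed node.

L_1(z) = (z + 4)(z + 1)(z + 1/2)(z - 2) / [(1)·(-2)·(-5/2)·(-5)]
       = (z^4 + (7/2)z^3 - (9/2)z^2 - 11z - 4) / (-25)

L_1(z) = -(1/25)z^4 - (7/50)z^3 + (9/50)z^2 + (11/25)z + 4/25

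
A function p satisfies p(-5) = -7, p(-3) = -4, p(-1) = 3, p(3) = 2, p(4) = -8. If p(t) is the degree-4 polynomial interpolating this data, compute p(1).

Using Newton's divided-difference form:
p[-5,-3] = (-4 - (-7)) / (-3 - (-5)) = 3/2
p[-3,-1] = (3 - (-4)) / (-1 - (-3)) = 7/2
p[-1,3] = (2 - 3) / (3 - (-1)) = -1/4
p[3,4] = (-8 - 2) / (4 - 3) = -10
p[-5,-3,-1] = (7/2 - 3/2) / (-1 - (-5)) = 1/2
p[-3,-1,3] = (-1/4 - 7/2) / (3 - (-3)) = -5/8
p[-1,3,4] = (-10 - (-1/4)) / (4 - (-1)) = -39/20
p[-5,-3,-1,3] = (-5/8 - 1/2) / (3 - (-5)) = -9/64
p[-3,-1,3,4] = (-39/20 - (-5/8)) / (4 - (-3)) = -53/280
p[-5,-3,-1,3,4] = (-53/280 - (-9/64)) / (4 - (-5)) = -109/20160
p(1) = -7 + (3/2)·(6) + (1/2)·(6)·(4) + (-9/64)·(6)·(4)·(2) + (-109/20160)·(6)·(4)·(2)·(-2) = 3263/420

3263/420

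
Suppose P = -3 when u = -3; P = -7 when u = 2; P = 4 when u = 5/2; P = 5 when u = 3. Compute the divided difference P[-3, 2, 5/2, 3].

P[-3,2] = (-7 - (-3)) / (2 - (-3)) = -4/5
P[2,5/2] = (4 - (-7)) / (5/2 - 2) = 22
P[5/2,3] = (5 - 4) / (3 - 5/2) = 2
P[-3,2,5/2] = (22 - (-4/5)) / (5/2 - (-3)) = 228/55
P[2,5/2,3] = (2 - 22) / (3 - 2) = -20
P[-3,2,5/2,3] = (-20 - 228/55) / (3 - (-3)) = -664/165

-664/165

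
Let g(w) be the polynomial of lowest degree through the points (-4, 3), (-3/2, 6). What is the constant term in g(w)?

Build the Lagrange basis polynomials:
L_0(w) = (w + 3/2) / [-5/2] = -(2/5)w - 3/5
L_1(w) = (w + 4) / [5/2] = (2/5)w + 8/5
g(w) = 3·L_0 + 6·L_1
Only the constant term is needed; take it from each L_i and combine:
3·(-3/5) + 6·(8/5) = 39/5

39/5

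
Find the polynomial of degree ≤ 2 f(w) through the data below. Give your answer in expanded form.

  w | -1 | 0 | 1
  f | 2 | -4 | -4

L_0(w) = w(w - 1) / [2] = (1/2)w^2 - (1/2)w
L_1(w) = (w + 1)(w - 1) / [-1] = -w^2 + 1
L_2(w) = (w + 1)w / [2] = (1/2)w^2 + (1/2)w
f(w) = 2·L_0 + (-4)·L_1 + (-4)·L_2
  2·L_0(w) = w^2 - w
  (-4)·L_1(w) = 4w^2 - 4
  (-4)·L_2(w) = -2w^2 - 2w
Adding term by term: 3w^2 - 3w - 4

f(w) = 3w^2 - 3w - 4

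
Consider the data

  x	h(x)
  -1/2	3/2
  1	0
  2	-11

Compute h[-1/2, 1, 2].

-4

h[-1/2,1] = (0 - 3/2) / (1 - (-1/2)) = -1
h[1,2] = (-11 - 0) / (2 - 1) = -11
h[-1/2,1,2] = (-11 - (-1)) / (2 - (-1/2)) = -4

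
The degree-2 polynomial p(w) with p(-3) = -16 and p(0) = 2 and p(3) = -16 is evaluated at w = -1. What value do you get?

0

Using Newton's divided-difference form:
p[-3,0] = (2 - (-16)) / (0 - (-3)) = 6
p[0,3] = (-16 - 2) / (3 - 0) = -6
p[-3,0,3] = (-6 - 6) / (3 - (-3)) = -2
p(-1) = -16 + 6·(2) + (-2)·(2)·(-1) = 0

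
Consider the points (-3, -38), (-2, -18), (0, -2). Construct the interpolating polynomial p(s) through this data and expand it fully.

Newton's divided differences:
p[-3,-2] = (-18 - (-38)) / (-2 - (-3)) = 20
p[-2,0] = (-2 - (-18)) / (0 - (-2)) = 8
p[-3,-2,0] = (8 - 20) / (0 - (-3)) = -4
p(s) = -38 + 20·(s + 3) + (-4)·(s + 3)(s + 2)
Expanding: p(s) = -4s^2 - 2

p(s) = -4s^2 - 2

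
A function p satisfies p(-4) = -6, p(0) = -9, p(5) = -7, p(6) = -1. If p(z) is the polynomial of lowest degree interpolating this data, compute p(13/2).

2969/960

Using Newton's divided-difference form:
p[-4,0] = (-9 - (-6)) / (0 - (-4)) = -3/4
p[0,5] = (-7 - (-9)) / (5 - 0) = 2/5
p[5,6] = (-1 - (-7)) / (6 - 5) = 6
p[-4,0,5] = (2/5 - (-3/4)) / (5 - (-4)) = 23/180
p[0,5,6] = (6 - 2/5) / (6 - 0) = 14/15
p[-4,0,5,6] = (14/15 - 23/180) / (6 - (-4)) = 29/360
p(13/2) = -6 + (-3/4)·(21/2) + (23/180)·(21/2)·(13/2) + (29/360)·(21/2)·(13/2)·(3/2) = 2969/960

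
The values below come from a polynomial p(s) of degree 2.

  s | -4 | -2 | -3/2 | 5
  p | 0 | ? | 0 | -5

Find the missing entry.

The 3 known values determine p uniquely (degree ≤ 2).
Evaluate each Lagrange basis at s = -2:
L_0(-2) = (-1/2)·(-7)/[(-5/2)·(-9)] = 7/45
L_1(-2) = (2)·(-7)/[(5/2)·(-13/2)] = 56/65
L_2(-2) = (2)·(-1/2)/[(9)·(13/2)] = -2/117
Sum: 0 + 0 + (-5)·(-2/117) = 10/117

10/117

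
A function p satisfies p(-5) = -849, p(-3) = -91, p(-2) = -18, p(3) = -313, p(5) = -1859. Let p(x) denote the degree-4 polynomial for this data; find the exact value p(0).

-4

Using Newton's divided-difference form:
p[-5,-3] = (-91 - (-849)) / (-3 - (-5)) = 379
p[-3,-2] = (-18 - (-91)) / (-2 - (-3)) = 73
p[-2,3] = (-313 - (-18)) / (3 - (-2)) = -59
p[3,5] = (-1859 - (-313)) / (5 - 3) = -773
p[-5,-3,-2] = (73 - 379) / (-2 - (-5)) = -102
p[-3,-2,3] = (-59 - 73) / (3 - (-3)) = -22
p[-2,3,5] = (-773 - (-59)) / (5 - (-2)) = -102
p[-5,-3,-2,3] = (-22 - (-102)) / (3 - (-5)) = 10
p[-3,-2,3,5] = (-102 - (-22)) / (5 - (-3)) = -10
p[-5,-3,-2,3,5] = (-10 - 10) / (5 - (-5)) = -2
p(0) = -849 + 379·(5) + (-102)·(5)·(3) + 10·(5)·(3)·(2) + (-2)·(5)·(3)·(2)·(-3) = -4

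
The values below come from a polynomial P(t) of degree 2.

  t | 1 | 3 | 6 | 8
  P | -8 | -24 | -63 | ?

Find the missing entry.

-99

The 3 known values determine P uniquely (degree ≤ 2).
Evaluate each Lagrange basis at t = 8:
L_0(8) = (5)·(2)/[(-2)·(-5)] = 1
L_1(8) = (7)·(2)/[(2)·(-3)] = -7/3
L_2(8) = (7)·(5)/[(5)·(3)] = 7/3
Sum: (-8)·(1) + (-24)·(-7/3) + (-63)·(7/3) = -99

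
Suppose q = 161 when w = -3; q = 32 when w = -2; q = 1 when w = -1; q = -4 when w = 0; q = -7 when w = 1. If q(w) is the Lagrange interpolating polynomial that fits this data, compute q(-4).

L_0(-4) = (-2)·(-3)·(-4)·(-5)/[(-1)·(-2)·(-3)·(-4)] = 5
L_1(-4) = (-1)·(-3)·(-4)·(-5)/[(1)·(-1)·(-2)·(-3)] = -10
L_2(-4) = (-1)·(-2)·(-4)·(-5)/[(2)·(1)·(-1)·(-2)] = 10
L_3(-4) = (-1)·(-2)·(-3)·(-5)/[(3)·(2)·(1)·(-1)] = -5
L_4(-4) = (-1)·(-2)·(-3)·(-4)/[(4)·(3)·(2)·(1)] = 1
Sum: 161·(5) + 32·(-10) + 1·(10) + (-4)·(-5) + (-7)·(1) = 508

508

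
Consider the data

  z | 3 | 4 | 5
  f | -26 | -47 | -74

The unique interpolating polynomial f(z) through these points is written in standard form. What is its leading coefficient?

The leading coefficient equals the top divided difference f[3,4,5].
f[3,4] = (-47 - (-26)) / (4 - 3) = -21
f[4,5] = (-74 - (-47)) / (5 - 4) = -27
f[3,4,5] = (-27 - (-21)) / (5 - 3) = -3

-3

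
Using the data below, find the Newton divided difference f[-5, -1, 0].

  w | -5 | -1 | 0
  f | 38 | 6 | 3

f[-5,-1] = (6 - 38) / (-1 - (-5)) = -8
f[-1,0] = (3 - 6) / (0 - (-1)) = -3
f[-5,-1,0] = (-3 - (-8)) / (0 - (-5)) = 1

1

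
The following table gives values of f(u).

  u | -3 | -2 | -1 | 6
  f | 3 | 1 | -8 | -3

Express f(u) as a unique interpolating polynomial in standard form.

Build the Lagrange basis polynomials:
L_0(u) = (u + 2)(u + 1)(u - 6) / [-18] = -(1/18)u^3 + (1/6)u^2 + (8/9)u + 2/3
L_1(u) = (u + 3)(u + 1)(u - 6) / [8] = (1/8)u^3 - (1/4)u^2 - (21/8)u - 9/4
L_2(u) = (u + 3)(u + 2)(u - 6) / [-14] = -(1/14)u^3 + (1/14)u^2 + (12/7)u + 18/7
L_3(u) = (u + 3)(u + 2)(u + 1) / [504] = (1/504)u^3 + (1/84)u^2 + (11/504)u + 1/84
f(u) = 3·L_0 + 1·L_1 + (-8)·L_2 + (-3)·L_3
  3·L_0(u) = -(1/6)u^3 + (1/2)u^2 + (8/3)u + 2
  1·L_1(u) = (1/8)u^3 - (1/4)u^2 - (21/8)u - 9/4
  (-8)·L_2(u) = (4/7)u^3 - (4/7)u^2 - (96/7)u - 144/7
  (-3)·L_3(u) = -(1/168)u^3 - (1/28)u^2 - (11/168)u - 1/28
Adding term by term: (11/21)u^3 - (5/14)u^2 - (577/42)u - 146/7

f(u) = (11/21)u^3 - (5/14)u^2 - (577/42)u - 146/7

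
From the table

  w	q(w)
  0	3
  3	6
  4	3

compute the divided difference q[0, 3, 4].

q[0,3] = (6 - 3) / (3 - 0) = 1
q[3,4] = (3 - 6) / (4 - 3) = -3
q[0,3,4] = (-3 - 1) / (4 - 0) = -1

-1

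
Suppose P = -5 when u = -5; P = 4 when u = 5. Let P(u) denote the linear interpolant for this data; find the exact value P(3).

11/5

Evaluate each Lagrange basis at u = 3:
L_0(3) = (-2)/[(-10)] = 1/5
L_1(3) = (8)/[(10)] = 4/5
Sum: (-5)·(1/5) + 4·(4/5) = 11/5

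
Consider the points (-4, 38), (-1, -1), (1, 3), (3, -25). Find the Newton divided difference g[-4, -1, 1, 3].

g[-4,-1] = (-1 - 38) / (-1 - (-4)) = -13
g[-1,1] = (3 - (-1)) / (1 - (-1)) = 2
g[1,3] = (-25 - 3) / (3 - 1) = -14
g[-4,-1,1] = (2 - (-13)) / (1 - (-4)) = 3
g[-1,1,3] = (-14 - 2) / (3 - (-1)) = -4
g[-4,-1,1,3] = (-4 - 3) / (3 - (-4)) = -1

-1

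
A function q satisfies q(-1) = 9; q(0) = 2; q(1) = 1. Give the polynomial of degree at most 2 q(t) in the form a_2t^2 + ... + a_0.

q(t) = 3t^2 - 4t + 2

Build the Lagrange basis polynomials:
L_0(t) = t(t - 1) / [2] = (1/2)t^2 - (1/2)t
L_1(t) = (t + 1)(t - 1) / [-1] = -t^2 + 1
L_2(t) = (t + 1)t / [2] = (1/2)t^2 + (1/2)t
q(t) = 9·L_0 + 2·L_1 + 1·L_2
  9·L_0(t) = (9/2)t^2 - (9/2)t
  2·L_1(t) = -2t^2 + 2
  1·L_2(t) = (1/2)t^2 + (1/2)t
Adding term by term: 3t^2 - 4t + 2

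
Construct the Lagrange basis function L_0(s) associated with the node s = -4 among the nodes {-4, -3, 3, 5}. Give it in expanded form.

L_0(s) = -(1/63)s^3 + (5/63)s^2 + (1/7)s - 5/7

L_0(s) = (s + 3)(s - 3)(s - 5) / [(-1)·(-7)·(-9)]
       = (s^3 - 5s^2 - 9s + 45) / (-63)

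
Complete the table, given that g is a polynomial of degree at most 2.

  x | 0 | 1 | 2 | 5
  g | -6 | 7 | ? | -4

The 3 known values determine g uniquely (degree ≤ 2).
Evaluate each Lagrange basis at x = 2:
L_0(2) = (1)·(-3)/[(-1)·(-5)] = -3/5
L_1(2) = (2)·(-3)/[(1)·(-4)] = 3/2
L_2(2) = (2)·(1)/[(5)·(4)] = 1/10
Sum: (-6)·(-3/5) + 7·(3/2) + (-4)·(1/10) = 137/10

137/10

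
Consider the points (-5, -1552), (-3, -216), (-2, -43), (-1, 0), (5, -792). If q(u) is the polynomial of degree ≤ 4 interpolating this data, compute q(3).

-48

Using Newton's divided-difference form:
q[-5,-3] = (-216 - (-1552)) / (-3 - (-5)) = 668
q[-3,-2] = (-43 - (-216)) / (-2 - (-3)) = 173
q[-2,-1] = (0 - (-43)) / (-1 - (-2)) = 43
q[-1,5] = (-792 - 0) / (5 - (-1)) = -132
q[-5,-3,-2] = (173 - 668) / (-2 - (-5)) = -165
q[-3,-2,-1] = (43 - 173) / (-1 - (-3)) = -65
q[-2,-1,5] = (-132 - 43) / (5 - (-2)) = -25
q[-5,-3,-2,-1] = (-65 - (-165)) / (-1 - (-5)) = 25
q[-3,-2,-1,5] = (-25 - (-65)) / (5 - (-3)) = 5
q[-5,-3,-2,-1,5] = (5 - 25) / (5 - (-5)) = -2
q(3) = -1552 + 668·(8) + (-165)·(8)·(6) + 25·(8)·(6)·(5) + (-2)·(8)·(6)·(5)·(4) = -48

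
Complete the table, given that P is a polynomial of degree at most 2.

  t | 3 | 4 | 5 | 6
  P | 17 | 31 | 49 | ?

The 3 known values determine P uniquely (degree ≤ 2).
L_0(6) = (2)·(1)/[(-1)·(-2)] = 1
L_1(6) = (3)·(1)/[(1)·(-1)] = -3
L_2(6) = (3)·(2)/[(2)·(1)] = 3
Sum: 17·(1) + 31·(-3) + 49·(3) = 71

71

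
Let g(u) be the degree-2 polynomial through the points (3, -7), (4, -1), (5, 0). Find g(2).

L_0(2) = (-2)·(-3)/[(-1)·(-2)] = 3
L_1(2) = (-1)·(-3)/[(1)·(-1)] = -3
L_2(2) = (-1)·(-2)/[(2)·(1)] = 1
Sum: (-7)·(3) + (-1)·(-3) + 0 = -18

-18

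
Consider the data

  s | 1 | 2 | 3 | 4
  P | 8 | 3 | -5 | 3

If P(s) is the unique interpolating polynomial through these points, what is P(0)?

Evaluate each Lagrange basis at s = 0:
L_0(0) = (-2)·(-3)·(-4)/[(-1)·(-2)·(-3)] = 4
L_1(0) = (-1)·(-3)·(-4)/[(1)·(-1)·(-2)] = -6
L_2(0) = (-1)·(-2)·(-4)/[(2)·(1)·(-1)] = 4
L_3(0) = (-1)·(-2)·(-3)/[(3)·(2)·(1)] = -1
Sum: 8·(4) + 3·(-6) + (-5)·(4) + 3·(-1) = -9

-9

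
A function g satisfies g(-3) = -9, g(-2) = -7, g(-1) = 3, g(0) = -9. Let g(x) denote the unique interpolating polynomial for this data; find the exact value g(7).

Using Newton's divided-difference form:
g[-3,-2] = (-7 - (-9)) / (-2 - (-3)) = 2
g[-2,-1] = (3 - (-7)) / (-1 - (-2)) = 10
g[-1,0] = (-9 - 3) / (0 - (-1)) = -12
g[-3,-2,-1] = (10 - 2) / (-1 - (-3)) = 4
g[-2,-1,0] = (-12 - 10) / (0 - (-2)) = -11
g[-3,-2,-1,0] = (-11 - 4) / (0 - (-3)) = -5
g(7) = -9 + 2·(10) + 4·(10)·(9) + (-5)·(10)·(9)·(8) = -3229

-3229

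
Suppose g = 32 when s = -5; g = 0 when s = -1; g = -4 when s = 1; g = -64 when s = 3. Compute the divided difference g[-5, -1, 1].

1

g[-5,-1] = (0 - 32) / (-1 - (-5)) = -8
g[-1,1] = (-4 - 0) / (1 - (-1)) = -2
g[-5,-1,1] = (-2 - (-8)) / (1 - (-5)) = 1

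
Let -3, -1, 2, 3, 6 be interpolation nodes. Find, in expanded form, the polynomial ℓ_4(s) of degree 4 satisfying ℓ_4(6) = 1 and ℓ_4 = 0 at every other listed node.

ℓ_4(s) = (1/756)s^4 - (1/756)s^3 - (11/756)s^2 + (1/84)s + 1/42

ℓ_4(s) = (s + 3)(s + 1)(s - 2)(s - 3) / [(9)·(7)·(4)·(3)]
       = (s^4 - s^3 - 11s^2 + 9s + 18) / (756)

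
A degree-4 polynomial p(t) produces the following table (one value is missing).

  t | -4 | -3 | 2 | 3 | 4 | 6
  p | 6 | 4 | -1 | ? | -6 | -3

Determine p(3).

The 5 known values determine p uniquely (degree ≤ 4).
Evaluate each Lagrange basis at t = 3:
L_0(3) = (6)·(1)·(-1)·(-3)/[(-1)·(-6)·(-8)·(-10)] = 3/80
L_1(3) = (7)·(1)·(-1)·(-3)/[(1)·(-5)·(-7)·(-9)] = -1/15
L_2(3) = (7)·(6)·(-1)·(-3)/[(6)·(5)·(-2)·(-4)] = 21/40
L_3(3) = (7)·(6)·(1)·(-3)/[(8)·(7)·(2)·(-2)] = 9/16
L_4(3) = (7)·(6)·(1)·(-1)/[(10)·(9)·(4)·(2)] = -7/120
Sum: 6·(3/80) + 4·(-1/15) + (-1)·(21/40) + (-6)·(9/16) + (-3)·(-7/120) = -113/30

-113/30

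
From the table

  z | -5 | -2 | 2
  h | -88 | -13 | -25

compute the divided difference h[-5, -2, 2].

h[-5,-2] = (-13 - (-88)) / (-2 - (-5)) = 25
h[-2,2] = (-25 - (-13)) / (2 - (-2)) = -3
h[-5,-2,2] = (-3 - 25) / (2 - (-5)) = -4

-4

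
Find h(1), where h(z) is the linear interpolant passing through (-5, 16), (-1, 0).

-8

Evaluate each Lagrange basis at z = 1:
L_0(1) = (2)/[(-4)] = -1/2
L_1(1) = (6)/[(4)] = 3/2
Sum: 16·(-1/2) + 0 = -8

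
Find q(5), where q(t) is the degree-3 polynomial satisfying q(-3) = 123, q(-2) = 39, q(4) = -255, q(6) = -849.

Evaluate each Lagrange basis at t = 5:
L_0(5) = (7)·(1)·(-1)/[(-1)·(-7)·(-9)] = 1/9
L_1(5) = (8)·(1)·(-1)/[(1)·(-6)·(-8)] = -1/6
L_2(5) = (8)·(7)·(-1)/[(7)·(6)·(-2)] = 2/3
L_3(5) = (8)·(7)·(1)/[(9)·(8)·(2)] = 7/18
Sum: 123·(1/9) + 39·(-1/6) + (-255)·(2/3) + (-849)·(7/18) = -493

-493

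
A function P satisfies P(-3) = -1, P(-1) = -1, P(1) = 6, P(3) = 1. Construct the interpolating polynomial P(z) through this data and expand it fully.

P(z) = -(19/48)z^3 - (5/16)z^2 + (187/48)z + 45/16

Build the Lagrange basis polynomials:
L_0(z) = (z + 1)(z - 1)(z - 3) / [-48] = -(1/48)z^3 + (1/16)z^2 + (1/48)z - 1/16
L_1(z) = (z + 3)(z - 1)(z - 3) / [16] = (1/16)z^3 - (1/16)z^2 - (9/16)z + 9/16
L_2(z) = (z + 3)(z + 1)(z - 3) / [-16] = -(1/16)z^3 - (1/16)z^2 + (9/16)z + 9/16
L_3(z) = (z + 3)(z + 1)(z - 1) / [48] = (1/48)z^3 + (1/16)z^2 - (1/48)z - 1/16
P(z) = (-1)·L_0 + (-1)·L_1 + 6·L_2 + 1·L_3
  (-1)·L_0(z) = (1/48)z^3 - (1/16)z^2 - (1/48)z + 1/16
  (-1)·L_1(z) = -(1/16)z^3 + (1/16)z^2 + (9/16)z - 9/16
  6·L_2(z) = -(3/8)z^3 - (3/8)z^2 + (27/8)z + 27/8
  1·L_3(z) = (1/48)z^3 + (1/16)z^2 - (1/48)z - 1/16
Adding term by term: -(19/48)z^3 - (5/16)z^2 + (187/48)z + 45/16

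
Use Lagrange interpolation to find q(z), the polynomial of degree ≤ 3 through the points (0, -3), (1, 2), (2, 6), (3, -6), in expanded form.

Build the Lagrange basis polynomials:
L_0(z) = (z - 1)(z - 2)(z - 3) / [-6] = -(1/6)z^3 + z^2 - (11/6)z + 1
L_1(z) = z(z - 2)(z - 3) / [2] = (1/2)z^3 - (5/2)z^2 + 3z
L_2(z) = z(z - 1)(z - 3) / [-2] = -(1/2)z^3 + 2z^2 - (3/2)z
L_3(z) = z(z - 1)(z - 2) / [6] = (1/6)z^3 - (1/2)z^2 + (1/3)z
q(z) = (-3)·L_0 + 2·L_1 + 6·L_2 + (-6)·L_3
  (-3)·L_0(z) = (1/2)z^3 - 3z^2 + (11/2)z - 3
  2·L_1(z) = z^3 - 5z^2 + 6z
  6·L_2(z) = -3z^3 + 12z^2 - 9z
  (-6)·L_3(z) = -z^3 + 3z^2 - 2z
Adding term by term: -(5/2)z^3 + 7z^2 + (1/2)z - 3

q(z) = -(5/2)z^3 + 7z^2 + (1/2)z - 3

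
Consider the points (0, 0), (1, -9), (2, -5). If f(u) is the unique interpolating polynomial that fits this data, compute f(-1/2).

Using Newton's divided-difference form:
f[0,1] = (-9 - 0) / (1 - 0) = -9
f[1,2] = (-5 - (-9)) / (2 - 1) = 4
f[0,1,2] = (4 - (-9)) / (2 - 0) = 13/2
f(-1/2) = 0 + (-9)·(-1/2) + (13/2)·(-1/2)·(-3/2) = 75/8

75/8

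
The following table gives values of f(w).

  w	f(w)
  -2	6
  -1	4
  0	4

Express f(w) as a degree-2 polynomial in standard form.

Build the Lagrange basis polynomials:
L_0(w) = (w + 1)w / [2] = (1/2)w^2 + (1/2)w
L_1(w) = (w + 2)w / [-1] = -w^2 - 2w
L_2(w) = (w + 2)(w + 1) / [2] = (1/2)w^2 + (3/2)w + 1
f(w) = 6·L_0 + 4·L_1 + 4·L_2
  6·L_0(w) = 3w^2 + 3w
  4·L_1(w) = -4w^2 - 8w
  4·L_2(w) = 2w^2 + 6w + 4
Adding term by term: w^2 + w + 4

f(w) = w^2 + w + 4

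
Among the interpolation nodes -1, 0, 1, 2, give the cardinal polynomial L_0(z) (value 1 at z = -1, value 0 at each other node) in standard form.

L_0(z) = -(1/6)z^3 + (1/2)z^2 - (1/3)z

L_0(z) = z(z - 1)(z - 2) / [(-1)·(-2)·(-3)]
       = (z^3 - 3z^2 + 2z) / (-6)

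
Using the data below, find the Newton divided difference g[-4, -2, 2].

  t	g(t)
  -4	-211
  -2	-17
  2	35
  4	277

g[-4,-2] = (-17 - (-211)) / (-2 - (-4)) = 97
g[-2,2] = (35 - (-17)) / (2 - (-2)) = 13
g[-4,-2,2] = (13 - 97) / (2 - (-4)) = -14

-14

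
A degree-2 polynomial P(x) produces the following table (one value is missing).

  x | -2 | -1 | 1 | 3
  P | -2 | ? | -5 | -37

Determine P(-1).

The 3 known values determine P uniquely (degree ≤ 2).
L_0(-1) = (-2)·(-4)/[(-3)·(-5)] = 8/15
L_1(-1) = (1)·(-4)/[(3)·(-2)] = 2/3
L_2(-1) = (1)·(-2)/[(5)·(2)] = -1/5
Sum: (-2)·(8/15) + (-5)·(2/3) + (-37)·(-1/5) = 3

3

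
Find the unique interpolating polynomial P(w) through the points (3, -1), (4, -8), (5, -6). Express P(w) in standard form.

Build the Lagrange basis polynomials:
L_0(w) = (w - 4)(w - 5) / [2] = (1/2)w^2 - (9/2)w + 10
L_1(w) = (w - 3)(w - 5) / [-1] = -w^2 + 8w - 15
L_2(w) = (w - 3)(w - 4) / [2] = (1/2)w^2 - (7/2)w + 6
P(w) = (-1)·L_0 + (-8)·L_1 + (-6)·L_2
  (-1)·L_0(w) = -(1/2)w^2 + (9/2)w - 10
  (-8)·L_1(w) = 8w^2 - 64w + 120
  (-6)·L_2(w) = -3w^2 + 21w - 36
Adding term by term: (9/2)w^2 - (77/2)w + 74

P(w) = (9/2)w^2 - (77/2)w + 74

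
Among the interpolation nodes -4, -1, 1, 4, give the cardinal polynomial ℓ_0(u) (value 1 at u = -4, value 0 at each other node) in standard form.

ℓ_0(u) = -(1/120)u^3 + (1/30)u^2 + (1/120)u - 1/30

ℓ_0(u) = (u + 1)(u - 1)(u - 4) / [(-3)·(-5)·(-8)]
       = (u^3 - 4u^2 - u + 4) / (-120)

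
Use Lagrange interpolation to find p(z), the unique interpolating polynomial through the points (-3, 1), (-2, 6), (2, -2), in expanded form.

p(z) = -(7/5)z^2 - 2z + 38/5

Build the Lagrange basis polynomials:
L_0(z) = (z + 2)(z - 2) / [5] = (1/5)z^2 - 4/5
L_1(z) = (z + 3)(z - 2) / [-4] = -(1/4)z^2 - (1/4)z + 3/2
L_2(z) = (z + 3)(z + 2) / [20] = (1/20)z^2 + (1/4)z + 3/10
p(z) = 1·L_0 + 6·L_1 + (-2)·L_2
  1·L_0(z) = (1/5)z^2 - 4/5
  6·L_1(z) = -(3/2)z^2 - (3/2)z + 9
  (-2)·L_2(z) = -(1/10)z^2 - (1/2)z - 3/5
Adding term by term: -(7/5)z^2 - 2z + 38/5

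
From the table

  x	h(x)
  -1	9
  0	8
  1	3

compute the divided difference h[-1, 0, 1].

h[-1,0] = (8 - 9) / (0 - (-1)) = -1
h[0,1] = (3 - 8) / (1 - 0) = -5
h[-1,0,1] = (-5 - (-1)) / (1 - (-1)) = -2

-2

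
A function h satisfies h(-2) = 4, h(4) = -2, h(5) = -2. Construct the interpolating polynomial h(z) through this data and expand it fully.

Newton's divided differences:
h[-2,4] = (-2 - 4) / (4 - (-2)) = -1
h[4,5] = (-2 - (-2)) / (5 - 4) = 0
h[-2,4,5] = (0 - (-1)) / (5 - (-2)) = 1/7
h(z) = 4 + (-1)·(z + 2) + (1/7)·(z + 2)(z - 4)
Expanding: h(z) = (1/7)z^2 - (9/7)z + 6/7

h(z) = (1/7)z^2 - (9/7)z + 6/7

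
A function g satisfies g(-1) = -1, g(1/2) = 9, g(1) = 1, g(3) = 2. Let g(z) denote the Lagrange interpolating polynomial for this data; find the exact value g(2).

Evaluate each Lagrange basis at z = 2:
L_0(2) = (3/2)·(1)·(-1)/[(-3/2)·(-2)·(-4)] = 1/8
L_1(2) = (3)·(1)·(-1)/[(3/2)·(-1/2)·(-5/2)] = -8/5
L_2(2) = (3)·(3/2)·(-1)/[(2)·(1/2)·(-2)] = 9/4
L_3(2) = (3)·(3/2)·(1)/[(4)·(5/2)·(2)] = 9/40
Sum: (-1)·(1/8) + 9·(-8/5) + 1·(9/4) + 2·(9/40) = -473/40

-473/40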